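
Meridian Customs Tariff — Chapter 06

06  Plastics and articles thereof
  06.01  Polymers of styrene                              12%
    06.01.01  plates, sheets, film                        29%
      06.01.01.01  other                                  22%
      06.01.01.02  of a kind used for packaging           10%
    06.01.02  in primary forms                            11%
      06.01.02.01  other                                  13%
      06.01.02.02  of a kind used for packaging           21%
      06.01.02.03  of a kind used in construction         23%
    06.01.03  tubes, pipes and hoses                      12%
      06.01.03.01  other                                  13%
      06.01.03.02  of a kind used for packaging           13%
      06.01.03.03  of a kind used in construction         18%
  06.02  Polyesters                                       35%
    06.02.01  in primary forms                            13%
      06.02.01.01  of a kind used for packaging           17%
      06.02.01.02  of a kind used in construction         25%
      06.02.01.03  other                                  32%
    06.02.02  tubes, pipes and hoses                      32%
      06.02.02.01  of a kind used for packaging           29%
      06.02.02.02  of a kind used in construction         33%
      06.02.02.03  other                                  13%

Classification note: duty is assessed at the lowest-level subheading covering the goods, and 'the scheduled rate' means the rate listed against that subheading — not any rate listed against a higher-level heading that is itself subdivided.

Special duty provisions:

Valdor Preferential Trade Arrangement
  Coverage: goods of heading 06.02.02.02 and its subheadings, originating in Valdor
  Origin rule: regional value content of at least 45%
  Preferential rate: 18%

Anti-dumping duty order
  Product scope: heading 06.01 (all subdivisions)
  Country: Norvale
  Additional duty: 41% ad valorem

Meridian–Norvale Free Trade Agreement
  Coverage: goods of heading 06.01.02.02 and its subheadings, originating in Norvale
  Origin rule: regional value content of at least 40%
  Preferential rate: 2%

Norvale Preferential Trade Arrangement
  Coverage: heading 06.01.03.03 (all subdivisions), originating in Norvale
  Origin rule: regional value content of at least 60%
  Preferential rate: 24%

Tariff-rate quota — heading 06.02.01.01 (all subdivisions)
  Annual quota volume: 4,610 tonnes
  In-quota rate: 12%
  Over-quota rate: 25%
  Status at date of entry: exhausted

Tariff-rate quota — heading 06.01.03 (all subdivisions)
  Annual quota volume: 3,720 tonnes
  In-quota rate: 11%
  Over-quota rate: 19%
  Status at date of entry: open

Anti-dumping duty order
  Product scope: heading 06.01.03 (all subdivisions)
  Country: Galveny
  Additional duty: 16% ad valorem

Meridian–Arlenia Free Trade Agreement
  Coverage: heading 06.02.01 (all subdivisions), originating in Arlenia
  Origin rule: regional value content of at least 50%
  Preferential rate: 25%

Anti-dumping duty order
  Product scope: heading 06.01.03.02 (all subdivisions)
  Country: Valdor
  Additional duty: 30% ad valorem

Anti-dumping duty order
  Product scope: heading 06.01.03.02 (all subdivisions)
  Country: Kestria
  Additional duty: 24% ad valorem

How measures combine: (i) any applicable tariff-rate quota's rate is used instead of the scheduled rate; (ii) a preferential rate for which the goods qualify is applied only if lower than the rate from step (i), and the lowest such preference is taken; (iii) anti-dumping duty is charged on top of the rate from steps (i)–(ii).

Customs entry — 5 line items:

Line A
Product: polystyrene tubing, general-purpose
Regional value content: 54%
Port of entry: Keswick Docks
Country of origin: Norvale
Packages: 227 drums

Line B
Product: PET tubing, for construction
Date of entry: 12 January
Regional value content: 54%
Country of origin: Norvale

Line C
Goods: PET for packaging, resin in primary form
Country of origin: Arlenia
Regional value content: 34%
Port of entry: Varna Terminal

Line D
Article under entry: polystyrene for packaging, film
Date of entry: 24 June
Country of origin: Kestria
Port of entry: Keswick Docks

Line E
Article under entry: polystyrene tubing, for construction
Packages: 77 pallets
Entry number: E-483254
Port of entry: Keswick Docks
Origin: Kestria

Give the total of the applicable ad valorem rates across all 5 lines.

Line A: polystyrene → 06.01; tubing → 06.01.03; general-purpose → 06.01.03.01. Scheduled 13%. quota on 06.01.03 open → in-quota 11%; Norvale agreement on 06.01.02.02: 06.01.03.01 not covered; Norvale agreement on 06.01.03.03: 06.01.03.01 not covered; anti-dumping (Norvale, 06.01): +41%; total 11% + 41% = 52%. → 52%.
Line B: PET → 06.02; tubing → 06.02.02; for construction → 06.02.02.02. Scheduled 33%. Norvale agreement on 06.01.02.02: 06.02.02.02 not covered; Norvale agreement on 06.01.03.03: 06.02.02.02 not covered. → 33%.
Line C: PET → 06.02; resin in primary form → 06.02.01; for packaging → 06.02.01.01. Scheduled 17%. quota on 06.02.01.01 exhausted → over-quota 25%; Arlenia agreement on 06.02.01: RVC < 50%. → 25%.
Line D: polystyrene → 06.01; film → 06.01.01; for packaging → 06.01.01.02. Scheduled 10%. No special measure applies. → 10%.
Line E: polystyrene → 06.01; tubing → 06.01.03; for construction → 06.01.03.03. Scheduled 18%. quota on 06.01.03 open → in-quota 11%. → 11%.
Sum: 52% + 33% + 25% + 10% + 11% = 131%.

131%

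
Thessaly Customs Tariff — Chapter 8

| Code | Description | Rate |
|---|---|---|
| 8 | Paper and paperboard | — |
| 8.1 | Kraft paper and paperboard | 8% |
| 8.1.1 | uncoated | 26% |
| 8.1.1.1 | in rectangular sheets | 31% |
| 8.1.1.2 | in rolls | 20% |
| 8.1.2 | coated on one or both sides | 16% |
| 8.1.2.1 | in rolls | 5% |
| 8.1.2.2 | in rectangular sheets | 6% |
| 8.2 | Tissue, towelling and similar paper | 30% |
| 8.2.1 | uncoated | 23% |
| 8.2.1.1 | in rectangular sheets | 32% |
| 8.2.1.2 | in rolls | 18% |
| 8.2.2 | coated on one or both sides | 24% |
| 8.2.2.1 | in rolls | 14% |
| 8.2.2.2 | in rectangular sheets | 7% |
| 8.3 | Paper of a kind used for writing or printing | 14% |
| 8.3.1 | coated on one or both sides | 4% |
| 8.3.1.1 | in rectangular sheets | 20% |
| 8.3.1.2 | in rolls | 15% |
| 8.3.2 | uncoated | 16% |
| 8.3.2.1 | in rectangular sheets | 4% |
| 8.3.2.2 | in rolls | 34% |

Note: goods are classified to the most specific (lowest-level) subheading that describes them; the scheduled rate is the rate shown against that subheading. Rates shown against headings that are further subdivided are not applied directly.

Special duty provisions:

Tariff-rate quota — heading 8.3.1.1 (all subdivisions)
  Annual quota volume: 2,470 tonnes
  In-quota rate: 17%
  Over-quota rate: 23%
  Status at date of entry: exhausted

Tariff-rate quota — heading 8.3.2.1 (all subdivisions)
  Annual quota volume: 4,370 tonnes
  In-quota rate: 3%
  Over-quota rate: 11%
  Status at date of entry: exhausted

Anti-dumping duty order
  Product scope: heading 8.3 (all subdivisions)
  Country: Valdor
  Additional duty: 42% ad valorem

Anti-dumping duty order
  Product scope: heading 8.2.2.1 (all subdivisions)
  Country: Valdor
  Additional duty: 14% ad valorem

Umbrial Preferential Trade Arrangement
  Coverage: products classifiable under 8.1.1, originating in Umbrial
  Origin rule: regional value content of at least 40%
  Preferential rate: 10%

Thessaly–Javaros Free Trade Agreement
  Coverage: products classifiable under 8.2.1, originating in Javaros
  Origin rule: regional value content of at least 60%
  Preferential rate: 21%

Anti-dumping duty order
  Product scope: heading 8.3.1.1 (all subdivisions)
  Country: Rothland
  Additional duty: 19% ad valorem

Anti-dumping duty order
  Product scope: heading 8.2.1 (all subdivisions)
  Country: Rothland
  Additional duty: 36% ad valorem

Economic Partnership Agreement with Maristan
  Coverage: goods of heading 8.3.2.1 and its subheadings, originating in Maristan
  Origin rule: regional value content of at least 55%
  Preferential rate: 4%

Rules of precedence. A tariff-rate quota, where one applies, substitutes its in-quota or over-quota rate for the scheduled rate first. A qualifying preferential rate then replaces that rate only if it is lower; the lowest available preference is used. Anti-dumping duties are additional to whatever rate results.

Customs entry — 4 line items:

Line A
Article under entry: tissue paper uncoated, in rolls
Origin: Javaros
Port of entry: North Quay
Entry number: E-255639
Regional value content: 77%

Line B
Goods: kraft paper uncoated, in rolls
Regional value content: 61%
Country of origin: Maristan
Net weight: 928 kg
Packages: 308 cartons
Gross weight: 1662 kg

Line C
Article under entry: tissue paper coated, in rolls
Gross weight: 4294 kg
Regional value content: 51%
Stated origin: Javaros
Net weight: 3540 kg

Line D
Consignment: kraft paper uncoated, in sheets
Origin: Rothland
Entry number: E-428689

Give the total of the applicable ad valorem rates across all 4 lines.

Line A: tissue paper → 8.2; uncoated → 8.2.1; in rolls → 8.2.1.2. Scheduled 18%. Javaros agreement on 8.2.1: RVC ≥ 60% → 21% available; preference 21% not lower than 18% → no reduction. → 18%.
Line B: kraft paper → 8.1; uncoated → 8.1.1; in rolls → 8.1.1.2. Scheduled 20%. Maristan agreement on 8.3.2.1: 8.1.1.2 not covered. → 20%.
Line C: tissue paper → 8.2; coated → 8.2.2; in rolls → 8.2.2.1. Scheduled 14%. Javaros agreement on 8.2.1: 8.2.2.1 not covered. → 14%.
Line D: kraft paper → 8.1; uncoated → 8.1.1; in sheets → 8.1.1.1. Scheduled 31%. No special measure applies. → 31%.
Sum: 18% + 20% + 14% + 31% = 83%.

83%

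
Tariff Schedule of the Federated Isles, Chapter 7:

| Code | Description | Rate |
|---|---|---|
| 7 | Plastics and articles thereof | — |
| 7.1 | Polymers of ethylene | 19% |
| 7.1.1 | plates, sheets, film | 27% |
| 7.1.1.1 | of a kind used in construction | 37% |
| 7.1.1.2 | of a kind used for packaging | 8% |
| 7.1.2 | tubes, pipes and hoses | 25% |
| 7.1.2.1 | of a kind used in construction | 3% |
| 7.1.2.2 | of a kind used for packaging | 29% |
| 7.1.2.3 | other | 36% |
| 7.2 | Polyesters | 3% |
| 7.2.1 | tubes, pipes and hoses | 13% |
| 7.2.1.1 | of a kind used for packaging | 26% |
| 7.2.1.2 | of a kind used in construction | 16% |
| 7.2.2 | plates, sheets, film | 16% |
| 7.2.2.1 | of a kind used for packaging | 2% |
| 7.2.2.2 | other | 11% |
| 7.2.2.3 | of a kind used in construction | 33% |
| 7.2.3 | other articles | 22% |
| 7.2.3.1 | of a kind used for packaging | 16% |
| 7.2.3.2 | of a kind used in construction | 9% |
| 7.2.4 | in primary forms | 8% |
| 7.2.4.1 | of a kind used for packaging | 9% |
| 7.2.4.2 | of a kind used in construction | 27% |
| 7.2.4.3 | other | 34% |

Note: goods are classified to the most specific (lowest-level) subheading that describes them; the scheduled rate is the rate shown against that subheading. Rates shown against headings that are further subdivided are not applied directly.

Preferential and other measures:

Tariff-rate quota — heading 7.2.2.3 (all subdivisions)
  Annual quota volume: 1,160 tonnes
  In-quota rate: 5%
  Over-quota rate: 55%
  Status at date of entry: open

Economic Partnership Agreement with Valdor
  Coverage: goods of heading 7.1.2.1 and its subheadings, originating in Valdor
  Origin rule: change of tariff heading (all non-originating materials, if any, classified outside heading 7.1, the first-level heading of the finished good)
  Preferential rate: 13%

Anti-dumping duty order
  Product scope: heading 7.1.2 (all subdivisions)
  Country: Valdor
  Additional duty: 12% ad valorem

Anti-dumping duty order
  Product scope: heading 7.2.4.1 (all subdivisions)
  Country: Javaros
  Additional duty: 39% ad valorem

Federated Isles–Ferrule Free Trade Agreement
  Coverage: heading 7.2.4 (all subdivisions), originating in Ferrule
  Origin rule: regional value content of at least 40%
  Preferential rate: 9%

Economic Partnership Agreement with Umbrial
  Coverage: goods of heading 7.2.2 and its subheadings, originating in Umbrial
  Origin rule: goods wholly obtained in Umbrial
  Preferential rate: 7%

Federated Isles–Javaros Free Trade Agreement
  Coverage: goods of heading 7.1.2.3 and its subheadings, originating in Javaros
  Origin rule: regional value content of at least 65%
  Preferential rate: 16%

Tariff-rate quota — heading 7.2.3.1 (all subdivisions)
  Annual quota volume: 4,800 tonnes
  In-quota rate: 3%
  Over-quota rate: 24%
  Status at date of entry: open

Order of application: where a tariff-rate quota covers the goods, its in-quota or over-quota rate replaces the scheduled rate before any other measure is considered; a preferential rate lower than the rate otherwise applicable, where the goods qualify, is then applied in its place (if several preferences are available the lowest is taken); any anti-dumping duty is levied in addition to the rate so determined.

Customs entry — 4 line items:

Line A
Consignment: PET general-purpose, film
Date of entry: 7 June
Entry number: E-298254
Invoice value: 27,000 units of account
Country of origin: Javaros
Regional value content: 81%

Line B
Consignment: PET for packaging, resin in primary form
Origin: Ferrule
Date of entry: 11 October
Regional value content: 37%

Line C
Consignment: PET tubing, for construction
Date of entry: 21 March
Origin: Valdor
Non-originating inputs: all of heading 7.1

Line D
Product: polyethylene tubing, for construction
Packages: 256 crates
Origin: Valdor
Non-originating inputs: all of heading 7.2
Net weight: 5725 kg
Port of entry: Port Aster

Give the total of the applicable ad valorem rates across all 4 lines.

Line A: PET → 7.2; film → 7.2.2; general-purpose → 7.2.2.2. Scheduled 11%. Javaros agreement on 7.1.2.3: 7.2.2.2 not covered. → 11%.
Line B: PET → 7.2; resin in primary form → 7.2.4; for packaging → 7.2.4.1. Scheduled 9%. Ferrule agreement on 7.2.4: RVC < 40%. → 9%.
Line C: PET → 7.2; tubing → 7.2.1; for construction → 7.2.1.2. Scheduled 16%. Valdor agreement on 7.1.2.1: 7.2.1.2 not covered. → 16%.
Line D: polyethylene → 7.1; tubing → 7.1.2; for construction → 7.1.2.1. Scheduled 3%. Valdor agreement on 7.1.2.1: CTH met → 13% available; preference 13% not lower than 3% → no reduction; anti-dumping (Valdor, 7.1.2): +12%; total 3% + 12% = 15%. → 15%.
Sum: 11% + 9% + 16% + 15% = 51%.

51%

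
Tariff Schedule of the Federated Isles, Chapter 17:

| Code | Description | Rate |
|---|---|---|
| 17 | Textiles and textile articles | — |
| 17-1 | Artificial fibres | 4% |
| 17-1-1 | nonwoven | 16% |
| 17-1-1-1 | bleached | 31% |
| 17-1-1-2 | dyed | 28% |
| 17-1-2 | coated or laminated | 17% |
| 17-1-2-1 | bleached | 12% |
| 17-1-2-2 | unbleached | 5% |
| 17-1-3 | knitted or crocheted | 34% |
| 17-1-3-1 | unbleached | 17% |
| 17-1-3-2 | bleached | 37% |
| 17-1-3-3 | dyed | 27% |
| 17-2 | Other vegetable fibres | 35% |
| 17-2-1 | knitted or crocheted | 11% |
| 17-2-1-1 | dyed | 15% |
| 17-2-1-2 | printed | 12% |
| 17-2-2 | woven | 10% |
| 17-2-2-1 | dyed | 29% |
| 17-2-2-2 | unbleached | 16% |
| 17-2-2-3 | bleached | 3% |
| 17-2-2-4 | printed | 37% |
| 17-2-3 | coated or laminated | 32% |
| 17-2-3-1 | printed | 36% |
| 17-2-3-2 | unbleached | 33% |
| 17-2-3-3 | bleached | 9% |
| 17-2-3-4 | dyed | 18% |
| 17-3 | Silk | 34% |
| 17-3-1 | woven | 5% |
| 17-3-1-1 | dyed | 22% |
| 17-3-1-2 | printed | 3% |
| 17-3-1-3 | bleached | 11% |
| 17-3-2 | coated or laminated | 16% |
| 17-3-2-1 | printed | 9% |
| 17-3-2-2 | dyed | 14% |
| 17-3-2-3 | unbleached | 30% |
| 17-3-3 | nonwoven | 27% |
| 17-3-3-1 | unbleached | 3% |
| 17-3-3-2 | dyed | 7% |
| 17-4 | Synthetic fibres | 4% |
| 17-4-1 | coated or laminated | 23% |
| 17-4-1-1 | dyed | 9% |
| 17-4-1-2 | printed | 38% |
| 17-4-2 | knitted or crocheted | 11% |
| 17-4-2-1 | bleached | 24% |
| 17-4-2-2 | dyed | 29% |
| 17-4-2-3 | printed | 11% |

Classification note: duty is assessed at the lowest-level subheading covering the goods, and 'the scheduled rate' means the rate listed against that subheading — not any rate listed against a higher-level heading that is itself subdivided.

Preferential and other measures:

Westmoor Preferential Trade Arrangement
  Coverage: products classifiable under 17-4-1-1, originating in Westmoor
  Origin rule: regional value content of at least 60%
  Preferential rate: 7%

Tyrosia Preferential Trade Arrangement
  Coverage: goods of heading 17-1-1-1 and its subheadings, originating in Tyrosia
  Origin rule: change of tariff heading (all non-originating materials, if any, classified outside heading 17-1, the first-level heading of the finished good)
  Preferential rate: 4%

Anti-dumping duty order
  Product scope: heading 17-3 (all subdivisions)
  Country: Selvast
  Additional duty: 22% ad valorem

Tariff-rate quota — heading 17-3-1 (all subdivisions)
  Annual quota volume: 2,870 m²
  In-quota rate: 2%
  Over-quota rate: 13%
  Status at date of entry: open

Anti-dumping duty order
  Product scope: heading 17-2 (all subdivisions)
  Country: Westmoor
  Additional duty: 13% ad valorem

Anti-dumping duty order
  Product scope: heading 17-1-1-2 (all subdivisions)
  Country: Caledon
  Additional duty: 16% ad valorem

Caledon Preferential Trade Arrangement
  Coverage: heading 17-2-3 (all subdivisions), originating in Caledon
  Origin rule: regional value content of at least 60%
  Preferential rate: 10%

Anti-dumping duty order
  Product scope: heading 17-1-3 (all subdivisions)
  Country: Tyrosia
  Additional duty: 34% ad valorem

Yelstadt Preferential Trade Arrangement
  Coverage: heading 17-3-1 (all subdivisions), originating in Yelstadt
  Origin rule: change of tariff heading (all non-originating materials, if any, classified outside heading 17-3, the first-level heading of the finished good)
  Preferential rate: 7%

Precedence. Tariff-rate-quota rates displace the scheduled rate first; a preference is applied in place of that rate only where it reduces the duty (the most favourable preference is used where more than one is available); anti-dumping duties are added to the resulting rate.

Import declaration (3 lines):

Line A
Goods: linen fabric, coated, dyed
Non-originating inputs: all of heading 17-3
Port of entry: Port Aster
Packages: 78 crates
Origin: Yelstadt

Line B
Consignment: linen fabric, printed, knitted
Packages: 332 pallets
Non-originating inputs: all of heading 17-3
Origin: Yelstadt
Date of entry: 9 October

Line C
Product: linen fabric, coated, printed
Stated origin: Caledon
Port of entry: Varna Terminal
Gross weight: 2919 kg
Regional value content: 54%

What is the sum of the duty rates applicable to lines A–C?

Line A: linen → 17-2; coated → 17-2-3; dyed → 17-2-3-4. Scheduled 18%. Yelstadt agreement on 17-3-1: 17-2-3-4 not covered. → 18%.
Line B: linen → 17-2; knitted → 17-2-1; printed → 17-2-1-2. Scheduled 12%. Yelstadt agreement on 17-3-1: 17-2-1-2 not covered. → 12%.
Line C: linen → 17-2; coated → 17-2-3; printed → 17-2-3-1. Scheduled 36%. Caledon agreement on 17-2-3: RVC < 60%. → 36%.
Sum: 18% + 12% + 36% = 66%.

66%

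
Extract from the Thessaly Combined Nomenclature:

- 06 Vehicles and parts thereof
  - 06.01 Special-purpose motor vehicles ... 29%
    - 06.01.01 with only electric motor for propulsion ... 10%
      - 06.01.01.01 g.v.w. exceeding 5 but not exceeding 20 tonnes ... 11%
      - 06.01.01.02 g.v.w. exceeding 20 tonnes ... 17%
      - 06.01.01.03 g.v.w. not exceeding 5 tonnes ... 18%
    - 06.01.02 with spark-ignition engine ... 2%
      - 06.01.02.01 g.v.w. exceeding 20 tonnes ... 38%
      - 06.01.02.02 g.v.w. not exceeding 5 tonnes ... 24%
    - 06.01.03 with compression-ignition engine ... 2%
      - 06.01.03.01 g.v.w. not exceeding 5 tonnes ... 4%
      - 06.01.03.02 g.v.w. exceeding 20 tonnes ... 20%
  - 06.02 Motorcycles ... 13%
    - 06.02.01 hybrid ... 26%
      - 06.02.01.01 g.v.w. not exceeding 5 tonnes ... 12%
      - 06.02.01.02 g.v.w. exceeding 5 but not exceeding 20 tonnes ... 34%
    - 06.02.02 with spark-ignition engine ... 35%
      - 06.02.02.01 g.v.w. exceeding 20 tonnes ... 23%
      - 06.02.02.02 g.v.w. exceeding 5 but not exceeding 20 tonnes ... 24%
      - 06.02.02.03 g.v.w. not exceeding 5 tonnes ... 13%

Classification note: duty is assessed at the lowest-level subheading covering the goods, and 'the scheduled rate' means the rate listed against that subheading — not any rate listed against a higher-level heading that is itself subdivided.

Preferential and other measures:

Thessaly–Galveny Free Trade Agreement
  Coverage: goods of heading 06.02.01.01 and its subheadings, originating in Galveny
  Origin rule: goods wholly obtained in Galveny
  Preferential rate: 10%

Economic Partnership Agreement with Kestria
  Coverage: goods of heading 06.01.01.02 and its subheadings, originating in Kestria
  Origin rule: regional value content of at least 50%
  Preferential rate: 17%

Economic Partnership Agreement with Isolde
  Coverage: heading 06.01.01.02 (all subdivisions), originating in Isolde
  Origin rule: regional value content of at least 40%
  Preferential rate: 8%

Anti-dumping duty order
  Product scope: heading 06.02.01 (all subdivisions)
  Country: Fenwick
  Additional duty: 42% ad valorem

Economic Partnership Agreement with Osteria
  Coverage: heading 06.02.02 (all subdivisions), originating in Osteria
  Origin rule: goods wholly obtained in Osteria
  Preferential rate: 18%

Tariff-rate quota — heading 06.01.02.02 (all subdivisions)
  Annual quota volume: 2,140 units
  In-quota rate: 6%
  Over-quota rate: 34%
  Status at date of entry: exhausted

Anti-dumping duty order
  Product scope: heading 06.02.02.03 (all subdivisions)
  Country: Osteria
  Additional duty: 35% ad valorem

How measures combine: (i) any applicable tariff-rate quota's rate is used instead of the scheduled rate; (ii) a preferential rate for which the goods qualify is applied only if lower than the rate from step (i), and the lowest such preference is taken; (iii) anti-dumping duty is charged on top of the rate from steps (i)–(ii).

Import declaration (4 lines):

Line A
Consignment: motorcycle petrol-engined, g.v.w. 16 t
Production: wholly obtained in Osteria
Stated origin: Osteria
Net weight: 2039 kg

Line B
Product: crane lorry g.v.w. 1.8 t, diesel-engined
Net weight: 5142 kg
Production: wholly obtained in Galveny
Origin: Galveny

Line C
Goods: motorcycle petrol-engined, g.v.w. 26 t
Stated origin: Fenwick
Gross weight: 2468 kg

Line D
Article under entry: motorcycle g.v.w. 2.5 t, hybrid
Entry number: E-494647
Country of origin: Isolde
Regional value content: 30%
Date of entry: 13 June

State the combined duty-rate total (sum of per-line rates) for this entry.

57%

Line A: motorcycle → 06.02; petrol-engined → 06.02.02; g.v.w. 16 t → 06.02.02.02. Scheduled 24%. Osteria agreement on 06.02.02: wholly obtained → 18% available; preferential 18%. → 18%.
Line B: crane lorry → 06.01; diesel-engined → 06.01.03; g.v.w. 1.8 t → 06.01.03.01. Scheduled 4%. Galveny agreement on 06.02.01.01: 06.01.03.01 not covered. → 4%.
Line C: motorcycle → 06.02; petrol-engined → 06.02.02; g.v.w. 26 t → 06.02.02.01. Scheduled 23%. No special measure applies. → 23%.
Line D: motorcycle → 06.02; hybrid → 06.02.01; g.v.w. 2.5 t → 06.02.01.01. Scheduled 12%. Isolde agreement on 06.01.01.02: 06.02.01.01 not covered. → 12%.
Sum: 18% + 4% + 23% + 12% = 57%.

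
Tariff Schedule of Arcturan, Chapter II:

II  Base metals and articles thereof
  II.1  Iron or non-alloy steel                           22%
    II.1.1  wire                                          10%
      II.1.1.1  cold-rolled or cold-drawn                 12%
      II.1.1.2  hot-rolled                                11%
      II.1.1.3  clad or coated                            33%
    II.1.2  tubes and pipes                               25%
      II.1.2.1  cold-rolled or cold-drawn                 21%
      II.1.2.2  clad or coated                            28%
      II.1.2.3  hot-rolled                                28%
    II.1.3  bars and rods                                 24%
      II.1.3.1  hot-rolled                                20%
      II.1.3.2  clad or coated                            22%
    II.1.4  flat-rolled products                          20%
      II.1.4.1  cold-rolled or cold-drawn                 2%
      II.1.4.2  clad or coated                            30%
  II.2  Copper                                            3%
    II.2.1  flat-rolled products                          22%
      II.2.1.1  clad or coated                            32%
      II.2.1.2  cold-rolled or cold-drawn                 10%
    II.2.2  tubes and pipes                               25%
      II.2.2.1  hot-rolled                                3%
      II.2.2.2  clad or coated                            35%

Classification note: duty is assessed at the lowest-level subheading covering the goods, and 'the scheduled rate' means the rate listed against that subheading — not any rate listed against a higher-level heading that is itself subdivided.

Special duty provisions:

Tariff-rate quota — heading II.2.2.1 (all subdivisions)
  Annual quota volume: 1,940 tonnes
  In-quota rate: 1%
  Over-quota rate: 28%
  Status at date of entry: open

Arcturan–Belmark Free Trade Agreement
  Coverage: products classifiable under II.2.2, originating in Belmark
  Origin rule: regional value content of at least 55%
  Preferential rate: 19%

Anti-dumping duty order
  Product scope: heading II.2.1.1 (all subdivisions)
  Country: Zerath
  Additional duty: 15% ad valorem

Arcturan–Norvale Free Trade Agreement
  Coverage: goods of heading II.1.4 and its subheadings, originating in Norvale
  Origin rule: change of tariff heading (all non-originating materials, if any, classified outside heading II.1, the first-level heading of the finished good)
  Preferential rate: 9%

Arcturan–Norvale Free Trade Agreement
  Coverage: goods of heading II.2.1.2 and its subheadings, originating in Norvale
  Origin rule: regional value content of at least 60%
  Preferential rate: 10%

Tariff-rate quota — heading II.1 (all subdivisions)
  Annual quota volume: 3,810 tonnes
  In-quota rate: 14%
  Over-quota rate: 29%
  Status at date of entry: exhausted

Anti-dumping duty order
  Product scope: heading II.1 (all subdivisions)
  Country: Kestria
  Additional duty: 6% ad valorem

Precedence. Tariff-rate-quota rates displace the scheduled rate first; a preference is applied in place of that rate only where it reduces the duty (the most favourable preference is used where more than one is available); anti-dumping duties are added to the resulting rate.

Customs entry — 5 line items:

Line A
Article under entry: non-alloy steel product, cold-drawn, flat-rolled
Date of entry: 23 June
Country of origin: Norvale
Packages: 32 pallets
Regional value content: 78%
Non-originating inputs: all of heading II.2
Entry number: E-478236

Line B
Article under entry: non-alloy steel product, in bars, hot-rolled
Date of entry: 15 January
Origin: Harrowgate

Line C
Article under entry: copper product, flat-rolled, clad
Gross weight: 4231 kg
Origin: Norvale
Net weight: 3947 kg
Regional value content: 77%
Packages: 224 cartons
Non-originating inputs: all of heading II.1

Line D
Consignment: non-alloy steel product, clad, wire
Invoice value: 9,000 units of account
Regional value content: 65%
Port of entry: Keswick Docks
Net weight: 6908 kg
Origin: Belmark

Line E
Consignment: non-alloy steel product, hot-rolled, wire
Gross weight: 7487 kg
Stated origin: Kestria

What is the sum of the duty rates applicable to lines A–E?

134%

Line A: non-alloy steel → II.1; flat-rolled → II.1.4; cold-drawn → II.1.4.1. Scheduled 2%. quota on II.1 exhausted → over-quota 29%; Norvale agreement on II.1.4: CTH met → 9% available; Norvale agreement on II.2.1.2: II.1.4.1 not covered; preferential 9%. → 9%.
Line B: non-alloy steel → II.1; in bars → II.1.3; hot-rolled → II.1.3.1. Scheduled 20%. quota on II.1 exhausted → over-quota 29%. → 29%.
Line C: copper → II.2; flat-rolled → II.2.1; clad → II.2.1.1. Scheduled 32%. Norvale agreement on II.1.4: II.2.1.1 not covered; Norvale agreement on II.2.1.2: II.2.1.1 not covered. → 32%.
Line D: non-alloy steel → II.1; wire → II.1.1; clad → II.1.1.3. Scheduled 33%. quota on II.1 exhausted → over-quota 29%; Belmark agreement on II.2.2: II.1.1.3 not covered. → 29%.
Line E: non-alloy steel → II.1; wire → II.1.1; hot-rolled → II.1.1.2. Scheduled 11%. quota on II.1 exhausted → over-quota 29%; anti-dumping (Kestria, II.1): +6%; total 29% + 6% = 35%. → 35%.
Sum: 9% + 29% + 32% + 29% + 35% = 134%.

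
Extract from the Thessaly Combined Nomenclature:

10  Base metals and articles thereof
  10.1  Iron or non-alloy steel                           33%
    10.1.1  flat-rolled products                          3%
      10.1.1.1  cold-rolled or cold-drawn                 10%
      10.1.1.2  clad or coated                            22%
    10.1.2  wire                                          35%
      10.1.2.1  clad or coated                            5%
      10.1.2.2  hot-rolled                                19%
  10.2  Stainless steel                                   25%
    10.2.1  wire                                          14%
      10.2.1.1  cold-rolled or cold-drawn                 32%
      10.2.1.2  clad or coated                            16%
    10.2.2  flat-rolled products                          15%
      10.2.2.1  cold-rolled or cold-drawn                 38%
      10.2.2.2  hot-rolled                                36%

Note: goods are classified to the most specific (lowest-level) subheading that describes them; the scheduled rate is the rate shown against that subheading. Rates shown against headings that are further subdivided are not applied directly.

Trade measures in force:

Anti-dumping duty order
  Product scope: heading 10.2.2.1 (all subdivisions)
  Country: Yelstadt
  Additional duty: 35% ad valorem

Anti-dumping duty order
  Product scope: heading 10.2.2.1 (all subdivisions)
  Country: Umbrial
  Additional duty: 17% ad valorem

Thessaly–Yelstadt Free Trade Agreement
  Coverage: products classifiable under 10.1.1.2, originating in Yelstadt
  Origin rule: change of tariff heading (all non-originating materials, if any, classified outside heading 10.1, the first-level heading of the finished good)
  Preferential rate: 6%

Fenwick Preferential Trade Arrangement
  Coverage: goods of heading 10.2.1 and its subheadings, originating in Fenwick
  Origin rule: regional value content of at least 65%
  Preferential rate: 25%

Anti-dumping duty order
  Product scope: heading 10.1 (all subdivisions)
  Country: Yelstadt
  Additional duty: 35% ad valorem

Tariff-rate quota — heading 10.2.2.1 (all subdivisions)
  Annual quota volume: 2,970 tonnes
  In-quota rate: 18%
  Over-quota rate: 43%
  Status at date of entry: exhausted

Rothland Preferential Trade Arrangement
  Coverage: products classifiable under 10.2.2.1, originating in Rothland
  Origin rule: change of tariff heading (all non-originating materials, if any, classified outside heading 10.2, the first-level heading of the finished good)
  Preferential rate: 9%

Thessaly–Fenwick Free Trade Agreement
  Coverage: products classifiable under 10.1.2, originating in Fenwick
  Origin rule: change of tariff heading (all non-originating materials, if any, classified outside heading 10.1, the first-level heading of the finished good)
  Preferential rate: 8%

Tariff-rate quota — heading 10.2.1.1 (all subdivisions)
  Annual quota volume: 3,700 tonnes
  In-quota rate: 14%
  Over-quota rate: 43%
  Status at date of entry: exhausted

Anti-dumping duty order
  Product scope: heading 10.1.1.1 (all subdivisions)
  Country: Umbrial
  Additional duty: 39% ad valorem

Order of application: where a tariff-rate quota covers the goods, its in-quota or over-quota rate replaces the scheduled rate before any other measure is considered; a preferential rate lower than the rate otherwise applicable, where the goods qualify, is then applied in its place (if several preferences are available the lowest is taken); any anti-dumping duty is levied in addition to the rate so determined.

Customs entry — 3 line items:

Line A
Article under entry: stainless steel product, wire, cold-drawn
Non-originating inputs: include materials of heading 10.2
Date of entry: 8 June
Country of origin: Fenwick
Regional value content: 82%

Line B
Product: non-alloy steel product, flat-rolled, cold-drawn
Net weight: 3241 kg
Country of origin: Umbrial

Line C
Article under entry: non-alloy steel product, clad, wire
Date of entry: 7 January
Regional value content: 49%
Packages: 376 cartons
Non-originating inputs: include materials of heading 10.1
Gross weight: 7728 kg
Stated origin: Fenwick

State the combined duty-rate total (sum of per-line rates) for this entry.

Line A: stainless steel → 10.2; wire → 10.2.1; cold-drawn → 10.2.1.1. Scheduled 32%. quota on 10.2.1.1 exhausted → over-quota 43%; Fenwick agreement on 10.2.1: RVC ≥ 65% → 25% available; Fenwick agreement on 10.1.2: 10.2.1.1 not covered; preferential 25%. → 25%.
Line B: non-alloy steel → 10.1; flat-rolled → 10.1.1; cold-drawn → 10.1.1.1. Scheduled 10%. anti-dumping (Umbrial, 10.1.1.1): +39%; total 10% + 39% = 49%. → 49%.
Line C: non-alloy steel → 10.1; wire → 10.1.2; clad → 10.1.2.1. Scheduled 5%. Fenwick agreement on 10.2.1: 10.1.2.1 not covered; Fenwick agreement on 10.1.2: CTH not met. → 5%.
Sum: 25% + 49% + 5% = 79%.

79%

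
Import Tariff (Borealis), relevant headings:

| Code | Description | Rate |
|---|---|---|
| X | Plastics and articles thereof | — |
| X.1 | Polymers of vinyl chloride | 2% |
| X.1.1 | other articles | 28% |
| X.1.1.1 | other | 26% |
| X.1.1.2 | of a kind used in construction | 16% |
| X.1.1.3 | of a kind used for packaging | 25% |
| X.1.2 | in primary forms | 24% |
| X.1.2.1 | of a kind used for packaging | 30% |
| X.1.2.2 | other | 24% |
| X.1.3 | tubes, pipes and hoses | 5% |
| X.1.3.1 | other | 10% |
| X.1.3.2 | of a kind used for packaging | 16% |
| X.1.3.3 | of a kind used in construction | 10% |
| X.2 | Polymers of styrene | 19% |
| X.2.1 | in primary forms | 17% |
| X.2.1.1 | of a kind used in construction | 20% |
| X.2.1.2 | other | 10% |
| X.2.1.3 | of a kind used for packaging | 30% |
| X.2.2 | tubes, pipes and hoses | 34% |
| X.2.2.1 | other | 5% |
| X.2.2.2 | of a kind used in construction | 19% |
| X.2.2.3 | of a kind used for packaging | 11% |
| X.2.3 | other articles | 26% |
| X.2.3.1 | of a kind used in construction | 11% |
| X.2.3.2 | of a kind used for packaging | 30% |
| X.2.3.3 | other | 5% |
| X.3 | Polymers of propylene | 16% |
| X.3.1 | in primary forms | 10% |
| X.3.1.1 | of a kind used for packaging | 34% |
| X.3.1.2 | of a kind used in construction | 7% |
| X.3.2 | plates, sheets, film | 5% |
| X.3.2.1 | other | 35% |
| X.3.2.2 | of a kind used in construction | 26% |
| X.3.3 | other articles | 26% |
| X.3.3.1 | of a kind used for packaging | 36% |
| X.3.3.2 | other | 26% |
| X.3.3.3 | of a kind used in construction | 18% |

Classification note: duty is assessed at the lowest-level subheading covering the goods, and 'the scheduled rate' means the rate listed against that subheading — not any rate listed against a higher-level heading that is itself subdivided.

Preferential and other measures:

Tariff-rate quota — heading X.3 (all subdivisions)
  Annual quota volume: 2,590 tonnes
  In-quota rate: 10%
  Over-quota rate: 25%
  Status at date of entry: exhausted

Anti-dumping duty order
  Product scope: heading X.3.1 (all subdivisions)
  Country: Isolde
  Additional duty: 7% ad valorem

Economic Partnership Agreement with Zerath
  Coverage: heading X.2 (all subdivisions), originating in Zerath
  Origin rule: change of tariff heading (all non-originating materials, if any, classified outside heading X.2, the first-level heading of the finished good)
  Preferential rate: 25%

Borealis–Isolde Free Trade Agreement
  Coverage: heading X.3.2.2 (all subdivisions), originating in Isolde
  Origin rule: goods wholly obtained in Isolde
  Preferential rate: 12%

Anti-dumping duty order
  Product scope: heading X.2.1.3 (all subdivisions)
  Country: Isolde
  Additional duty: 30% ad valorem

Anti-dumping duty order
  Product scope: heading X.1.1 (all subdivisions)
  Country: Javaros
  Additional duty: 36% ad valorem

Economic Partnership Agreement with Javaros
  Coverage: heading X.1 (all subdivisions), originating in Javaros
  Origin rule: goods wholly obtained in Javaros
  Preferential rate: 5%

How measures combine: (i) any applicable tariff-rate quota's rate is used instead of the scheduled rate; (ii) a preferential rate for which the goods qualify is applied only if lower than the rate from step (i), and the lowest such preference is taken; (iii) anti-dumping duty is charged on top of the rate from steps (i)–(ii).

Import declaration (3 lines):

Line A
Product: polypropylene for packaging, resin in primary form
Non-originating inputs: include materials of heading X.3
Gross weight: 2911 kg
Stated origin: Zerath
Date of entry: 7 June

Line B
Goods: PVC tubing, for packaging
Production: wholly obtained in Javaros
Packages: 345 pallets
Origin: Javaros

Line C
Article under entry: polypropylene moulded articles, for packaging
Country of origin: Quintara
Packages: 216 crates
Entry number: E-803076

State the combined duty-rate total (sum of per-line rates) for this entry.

55%

Line A: polypropylene → X.3; resin in primary form → X.3.1; for packaging → X.3.1.1. Scheduled 34%. quota on X.3 exhausted → over-quota 25%; Zerath agreement on X.2: X.3.1.1 not covered. → 25%.
Line B: PVC → X.1; tubing → X.1.3; for packaging → X.1.3.2. Scheduled 16%. Javaros agreement on X.1: wholly obtained → 5% available; preferential 5%. → 5%.
Line C: polypropylene → X.3; moulded articles → X.3.3; for packaging → X.3.3.1. Scheduled 36%. quota on X.3 exhausted → over-quota 25%. → 25%.
Sum: 25% + 5% + 25% = 55%.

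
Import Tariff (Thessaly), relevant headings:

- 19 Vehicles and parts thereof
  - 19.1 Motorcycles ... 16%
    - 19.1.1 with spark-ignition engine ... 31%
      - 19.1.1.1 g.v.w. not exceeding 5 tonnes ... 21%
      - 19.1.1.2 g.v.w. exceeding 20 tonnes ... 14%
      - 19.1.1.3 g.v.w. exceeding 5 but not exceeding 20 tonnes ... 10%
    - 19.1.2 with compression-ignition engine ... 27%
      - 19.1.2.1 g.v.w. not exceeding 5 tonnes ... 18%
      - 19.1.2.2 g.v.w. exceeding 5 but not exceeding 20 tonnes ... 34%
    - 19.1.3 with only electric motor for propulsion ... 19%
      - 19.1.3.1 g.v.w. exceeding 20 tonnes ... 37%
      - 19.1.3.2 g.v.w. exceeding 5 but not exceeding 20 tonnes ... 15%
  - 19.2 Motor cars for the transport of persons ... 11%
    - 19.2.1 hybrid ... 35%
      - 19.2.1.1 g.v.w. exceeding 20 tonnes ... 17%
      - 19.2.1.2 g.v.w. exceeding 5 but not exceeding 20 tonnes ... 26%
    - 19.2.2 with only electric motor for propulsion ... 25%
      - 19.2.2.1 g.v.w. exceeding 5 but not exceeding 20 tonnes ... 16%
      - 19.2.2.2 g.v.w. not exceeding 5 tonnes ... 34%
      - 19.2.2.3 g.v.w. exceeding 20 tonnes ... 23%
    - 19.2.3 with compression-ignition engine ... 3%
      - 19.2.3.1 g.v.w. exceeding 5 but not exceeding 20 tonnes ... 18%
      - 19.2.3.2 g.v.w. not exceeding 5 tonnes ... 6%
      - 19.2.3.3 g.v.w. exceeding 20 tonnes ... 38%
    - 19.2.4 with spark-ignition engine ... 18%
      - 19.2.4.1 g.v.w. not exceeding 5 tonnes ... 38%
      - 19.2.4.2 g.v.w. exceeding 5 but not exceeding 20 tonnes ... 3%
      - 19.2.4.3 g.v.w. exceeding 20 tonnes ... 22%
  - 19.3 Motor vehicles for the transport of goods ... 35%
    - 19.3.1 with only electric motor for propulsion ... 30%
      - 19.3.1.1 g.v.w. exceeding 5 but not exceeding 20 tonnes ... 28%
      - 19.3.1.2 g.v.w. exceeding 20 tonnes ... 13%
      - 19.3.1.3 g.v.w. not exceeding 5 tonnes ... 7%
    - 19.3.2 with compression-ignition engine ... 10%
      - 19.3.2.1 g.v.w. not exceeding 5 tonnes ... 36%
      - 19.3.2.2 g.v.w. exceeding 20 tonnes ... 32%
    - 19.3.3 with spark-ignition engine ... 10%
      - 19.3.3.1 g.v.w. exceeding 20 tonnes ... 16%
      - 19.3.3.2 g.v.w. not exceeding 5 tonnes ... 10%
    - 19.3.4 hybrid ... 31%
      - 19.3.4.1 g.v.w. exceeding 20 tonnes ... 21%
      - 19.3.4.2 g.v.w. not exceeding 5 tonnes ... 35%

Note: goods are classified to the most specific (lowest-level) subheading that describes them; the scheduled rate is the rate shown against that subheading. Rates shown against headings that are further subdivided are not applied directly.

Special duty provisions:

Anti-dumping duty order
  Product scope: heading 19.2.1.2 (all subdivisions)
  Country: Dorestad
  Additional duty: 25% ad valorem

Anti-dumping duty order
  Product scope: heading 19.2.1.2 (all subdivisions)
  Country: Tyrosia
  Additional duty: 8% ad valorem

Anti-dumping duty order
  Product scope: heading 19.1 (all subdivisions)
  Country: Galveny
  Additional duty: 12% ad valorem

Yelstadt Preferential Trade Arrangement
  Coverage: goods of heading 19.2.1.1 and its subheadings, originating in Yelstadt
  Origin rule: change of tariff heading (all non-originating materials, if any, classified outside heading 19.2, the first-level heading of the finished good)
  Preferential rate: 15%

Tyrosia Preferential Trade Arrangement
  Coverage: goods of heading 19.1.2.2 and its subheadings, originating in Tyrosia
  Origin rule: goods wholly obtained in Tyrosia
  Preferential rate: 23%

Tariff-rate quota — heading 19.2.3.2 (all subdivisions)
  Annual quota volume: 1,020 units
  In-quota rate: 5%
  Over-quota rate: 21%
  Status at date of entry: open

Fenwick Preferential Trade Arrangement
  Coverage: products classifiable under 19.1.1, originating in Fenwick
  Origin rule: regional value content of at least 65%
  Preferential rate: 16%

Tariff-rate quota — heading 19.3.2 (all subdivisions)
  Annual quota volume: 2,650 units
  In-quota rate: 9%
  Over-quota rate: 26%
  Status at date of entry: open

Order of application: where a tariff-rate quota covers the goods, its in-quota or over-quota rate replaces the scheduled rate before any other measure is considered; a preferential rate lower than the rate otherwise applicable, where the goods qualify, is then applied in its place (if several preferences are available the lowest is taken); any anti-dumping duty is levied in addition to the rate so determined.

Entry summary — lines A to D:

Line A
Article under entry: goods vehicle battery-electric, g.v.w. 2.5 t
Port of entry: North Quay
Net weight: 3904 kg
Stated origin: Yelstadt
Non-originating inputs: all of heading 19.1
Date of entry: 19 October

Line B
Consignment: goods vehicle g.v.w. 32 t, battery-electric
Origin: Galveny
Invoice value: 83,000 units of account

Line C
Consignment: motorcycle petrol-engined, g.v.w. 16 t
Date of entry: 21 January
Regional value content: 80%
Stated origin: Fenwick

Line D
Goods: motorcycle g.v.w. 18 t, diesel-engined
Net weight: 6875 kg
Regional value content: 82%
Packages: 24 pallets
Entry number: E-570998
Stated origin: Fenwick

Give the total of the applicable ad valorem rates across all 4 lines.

64%

Line A: goods vehicle → 19.3; battery-electric → 19.3.1; g.v.w. 2.5 t → 19.3.1.3. Scheduled 7%. Yelstadt agreement on 19.2.1.1: 19.3.1.3 not covered. → 7%.
Line B: goods vehicle → 19.3; battery-electric → 19.3.1; g.v.w. 32 t → 19.3.1.2. Scheduled 13%. No special measure applies. → 13%.
Line C: motorcycle → 19.1; petrol-engined → 19.1.1; g.v.w. 16 t → 19.1.1.3. Scheduled 10%. Fenwick agreement on 19.1.1: RVC ≥ 65% → 16% available; preference 16% not lower than 10% → no reduction. → 10%.
Line D: motorcycle → 19.1; diesel-engined → 19.1.2; g.v.w. 18 t → 19.1.2.2. Scheduled 34%. Fenwick agreement on 19.1.1: 19.1.2.2 not covered. → 34%.
Sum: 7% + 13% + 10% + 34% = 64%.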